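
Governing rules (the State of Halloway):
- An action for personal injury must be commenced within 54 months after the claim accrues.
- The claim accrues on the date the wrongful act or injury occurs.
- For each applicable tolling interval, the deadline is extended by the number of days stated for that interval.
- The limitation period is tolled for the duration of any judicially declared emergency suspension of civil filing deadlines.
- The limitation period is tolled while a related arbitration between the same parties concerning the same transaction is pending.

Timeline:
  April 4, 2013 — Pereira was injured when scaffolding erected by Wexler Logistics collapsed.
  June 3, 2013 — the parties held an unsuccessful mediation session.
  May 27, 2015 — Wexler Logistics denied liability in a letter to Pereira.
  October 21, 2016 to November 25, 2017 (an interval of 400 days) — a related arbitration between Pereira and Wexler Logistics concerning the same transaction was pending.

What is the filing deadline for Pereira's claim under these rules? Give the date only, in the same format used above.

November 8, 2018

The claim accrued on April 4, 2013, when the wrongful act occurred.
Adding the 54 months base period to April 4, 2013 gives a deadline of October 4, 2017, before any tolling.
The pending related arbitration from October 21, 2016 to November 25, 2017 tolled the period for 400 days, extending the deadline to November 8, 2018.
None of the other events listed affects the running of the period under the stated rules.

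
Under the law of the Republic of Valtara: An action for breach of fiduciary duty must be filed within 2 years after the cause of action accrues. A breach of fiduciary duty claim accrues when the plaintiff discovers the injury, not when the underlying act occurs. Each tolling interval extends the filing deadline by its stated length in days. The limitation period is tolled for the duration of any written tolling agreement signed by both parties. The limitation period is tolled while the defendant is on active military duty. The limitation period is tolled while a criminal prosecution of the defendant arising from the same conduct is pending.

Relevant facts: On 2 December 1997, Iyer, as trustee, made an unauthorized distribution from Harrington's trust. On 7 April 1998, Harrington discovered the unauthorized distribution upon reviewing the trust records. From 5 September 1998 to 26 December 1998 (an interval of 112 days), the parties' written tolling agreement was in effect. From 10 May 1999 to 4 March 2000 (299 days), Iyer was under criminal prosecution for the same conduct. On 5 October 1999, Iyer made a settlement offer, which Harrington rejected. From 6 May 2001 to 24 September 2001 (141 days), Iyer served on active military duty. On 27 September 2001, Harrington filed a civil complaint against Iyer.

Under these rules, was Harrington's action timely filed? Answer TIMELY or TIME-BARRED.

The claim did not accrue until Harrington discovered the injury on 7 April 1998; the 2 December 1997 act date does not start the clock under the stated rule.
2 years from 7 April 1998 is 7 April 2000.
The period was tolled for 112 days by the written tolling agreement (5 September 1998 to 26 December 1998), pushing the deadline to 28 July 2000.
The pending criminal prosecution from 10 May 1999 to 4 March 2000 tolled the period for 299 days, extending the deadline to 23 May 2001.
Because the defendant's active military service ran from 6 May 2001 to 24 September 2001, the deadline is extended by 141 days to 11 October 2001.
Nothing else in the chronology tolls or restarts the period.
Harrington filed on 27 September 2001, before the 11 October 2001 deadline, so the action is timely.

TIMELY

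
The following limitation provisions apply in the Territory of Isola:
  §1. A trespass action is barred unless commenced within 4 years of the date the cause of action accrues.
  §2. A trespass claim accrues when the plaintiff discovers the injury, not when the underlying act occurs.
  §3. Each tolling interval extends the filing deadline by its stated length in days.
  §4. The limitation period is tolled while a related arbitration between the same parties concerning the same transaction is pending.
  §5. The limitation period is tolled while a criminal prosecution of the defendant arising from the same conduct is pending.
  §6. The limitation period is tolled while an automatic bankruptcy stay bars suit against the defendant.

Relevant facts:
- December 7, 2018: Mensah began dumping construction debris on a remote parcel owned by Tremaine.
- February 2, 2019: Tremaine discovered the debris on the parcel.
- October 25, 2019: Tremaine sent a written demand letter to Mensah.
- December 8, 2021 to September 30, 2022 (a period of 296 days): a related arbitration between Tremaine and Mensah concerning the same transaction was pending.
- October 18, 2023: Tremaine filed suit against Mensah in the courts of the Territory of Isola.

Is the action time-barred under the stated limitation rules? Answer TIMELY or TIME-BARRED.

Under the discovery rule, the claim accrued on February 2, 2019, when Tremaine discovered the injury — not on the December 7, 2018 date of the underlying act.
Adding the 4 years base period to February 2, 2019 gives a deadline of February 2, 2023, before any tolling.
The pending related arbitration from December 8, 2021 to September 30, 2022 tolled the period for 296 days, extending the deadline to November 25, 2023.
None of the other events listed affects the running of the period under the stated rules.
Tremaine filed on October 18, 2023, before the November 25, 2023 deadline, so the action is timely.

TIMELY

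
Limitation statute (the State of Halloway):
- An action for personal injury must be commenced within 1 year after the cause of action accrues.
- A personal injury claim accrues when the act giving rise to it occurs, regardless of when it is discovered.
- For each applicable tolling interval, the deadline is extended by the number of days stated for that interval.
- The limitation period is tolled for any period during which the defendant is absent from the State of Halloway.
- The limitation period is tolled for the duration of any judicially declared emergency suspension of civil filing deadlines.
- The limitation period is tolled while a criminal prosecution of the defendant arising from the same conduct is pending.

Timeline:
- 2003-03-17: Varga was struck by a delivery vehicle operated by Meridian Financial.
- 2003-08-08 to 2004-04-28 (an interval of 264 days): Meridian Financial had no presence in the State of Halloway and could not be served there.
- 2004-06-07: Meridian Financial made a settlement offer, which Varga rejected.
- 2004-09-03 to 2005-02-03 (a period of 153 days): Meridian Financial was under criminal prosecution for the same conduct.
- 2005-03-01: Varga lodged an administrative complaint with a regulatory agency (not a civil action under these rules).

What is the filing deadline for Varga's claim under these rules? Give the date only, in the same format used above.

The cause of action accrued on 2003-03-17, the date of the act.
Adding the 1 year base period to 2003-03-17 gives a deadline of 2004-03-17, before any tolling.
The defendant's absence from the jurisdiction from 2003-08-08 to 2004-04-28 tolled the period for 264 days, extending the deadline to 2004-12-06.
Because the pending criminal prosecution ran from 2004-09-03 to 2005-02-03, the deadline is extended by 153 days to 2005-05-08.
None of the other events listed affects the running of the period under the stated rules.

2005-05-08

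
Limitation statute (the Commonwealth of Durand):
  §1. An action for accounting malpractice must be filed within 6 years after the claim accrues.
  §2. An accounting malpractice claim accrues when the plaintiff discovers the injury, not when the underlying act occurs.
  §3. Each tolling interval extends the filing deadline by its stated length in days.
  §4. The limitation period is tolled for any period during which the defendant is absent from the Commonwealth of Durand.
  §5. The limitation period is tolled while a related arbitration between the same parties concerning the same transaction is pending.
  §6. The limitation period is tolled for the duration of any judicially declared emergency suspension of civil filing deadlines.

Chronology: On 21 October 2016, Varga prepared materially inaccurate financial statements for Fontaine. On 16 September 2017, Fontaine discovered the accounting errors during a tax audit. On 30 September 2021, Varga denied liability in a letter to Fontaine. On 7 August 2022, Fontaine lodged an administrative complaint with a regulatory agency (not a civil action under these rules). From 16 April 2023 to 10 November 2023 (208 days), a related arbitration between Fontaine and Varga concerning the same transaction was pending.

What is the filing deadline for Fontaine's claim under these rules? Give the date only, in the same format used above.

11 April 2024

The claim did not accrue until Fontaine discovered the injury on 16 September 2017; the 21 October 2016 act date does not start the clock under the stated rule.
6 years from 16 September 2017 is 16 September 2023.
The period was tolled for 208 days by the pending related arbitration (16 April 2023 to 10 November 2023), pushing the deadline to 11 April 2024.
The other events in the timeline have no effect on the limitation period under the stated rules.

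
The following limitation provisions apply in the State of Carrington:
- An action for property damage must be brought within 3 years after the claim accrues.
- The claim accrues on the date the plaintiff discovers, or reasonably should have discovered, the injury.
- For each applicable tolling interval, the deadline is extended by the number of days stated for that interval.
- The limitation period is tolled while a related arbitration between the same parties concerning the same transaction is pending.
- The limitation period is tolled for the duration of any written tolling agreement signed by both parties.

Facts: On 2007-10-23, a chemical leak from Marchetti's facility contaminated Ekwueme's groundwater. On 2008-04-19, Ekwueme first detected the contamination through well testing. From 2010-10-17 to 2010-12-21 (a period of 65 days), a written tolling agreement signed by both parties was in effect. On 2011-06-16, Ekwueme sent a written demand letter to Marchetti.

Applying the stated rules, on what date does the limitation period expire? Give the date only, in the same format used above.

Under the discovery rule, the claim accrued on 2008-04-19, when Ekwueme discovered the injury — not on the 2007-10-23 date of the underlying act.
The untolled deadline — 3 years after 2008-04-19 — is 2011-04-19.
The written tolling agreement from 2010-10-17 to 2010-12-21 tolled the period for 65 days, extending the deadline to 2011-06-23.
The other events in the timeline have no effect on the limitation period under the stated rules.

2011-06-23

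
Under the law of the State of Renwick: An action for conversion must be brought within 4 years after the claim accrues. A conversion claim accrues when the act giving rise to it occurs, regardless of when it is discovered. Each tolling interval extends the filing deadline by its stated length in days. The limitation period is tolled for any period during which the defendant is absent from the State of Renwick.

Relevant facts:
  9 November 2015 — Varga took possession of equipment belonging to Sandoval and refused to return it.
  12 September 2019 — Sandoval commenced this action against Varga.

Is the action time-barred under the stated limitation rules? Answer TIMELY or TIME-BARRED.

TIMELY

The claim accrued on 9 November 2015, the date of the act.
4 years from 9 November 2015 is 9 November 2019.
Sandoval filed on 12 September 2019, before the 9 November 2019 deadline, so the action is timely.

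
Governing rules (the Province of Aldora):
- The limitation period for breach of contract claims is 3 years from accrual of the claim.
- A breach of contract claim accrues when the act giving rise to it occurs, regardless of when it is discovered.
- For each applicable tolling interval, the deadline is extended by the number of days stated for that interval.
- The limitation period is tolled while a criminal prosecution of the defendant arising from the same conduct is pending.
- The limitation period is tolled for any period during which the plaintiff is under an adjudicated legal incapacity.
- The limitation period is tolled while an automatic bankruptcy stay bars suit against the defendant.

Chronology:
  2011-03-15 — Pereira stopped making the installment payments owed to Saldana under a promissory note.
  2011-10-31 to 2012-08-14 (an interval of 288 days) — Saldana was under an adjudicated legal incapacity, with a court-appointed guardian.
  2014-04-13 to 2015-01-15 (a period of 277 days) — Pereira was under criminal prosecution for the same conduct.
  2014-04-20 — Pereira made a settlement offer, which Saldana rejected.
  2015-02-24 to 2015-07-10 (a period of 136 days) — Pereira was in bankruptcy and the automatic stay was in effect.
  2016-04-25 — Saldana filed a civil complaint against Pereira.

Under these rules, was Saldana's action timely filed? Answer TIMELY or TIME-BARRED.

TIME-BARRED

The claim accrued on 2011-03-15, the date of the act.
3 years from 2011-03-15 is 2014-03-15.
Because the plaintiff's legal incapacity ran from 2011-10-31 to 2012-08-14, the deadline is extended by 288 days to 2014-12-28.
Because the pending criminal prosecution ran from 2014-04-13 to 2015-01-15, the deadline is extended by 277 days to 2015-10-01.
Because the automatic bankruptcy stay ran from 2015-02-24 to 2015-07-10, the deadline is extended by 136 days to 2016-02-14.
The other events in the timeline have no effect on the limitation period under the stated rules.
Saldana filed on 2016-04-25, after the 2016-02-14 deadline, so the action is time-barred.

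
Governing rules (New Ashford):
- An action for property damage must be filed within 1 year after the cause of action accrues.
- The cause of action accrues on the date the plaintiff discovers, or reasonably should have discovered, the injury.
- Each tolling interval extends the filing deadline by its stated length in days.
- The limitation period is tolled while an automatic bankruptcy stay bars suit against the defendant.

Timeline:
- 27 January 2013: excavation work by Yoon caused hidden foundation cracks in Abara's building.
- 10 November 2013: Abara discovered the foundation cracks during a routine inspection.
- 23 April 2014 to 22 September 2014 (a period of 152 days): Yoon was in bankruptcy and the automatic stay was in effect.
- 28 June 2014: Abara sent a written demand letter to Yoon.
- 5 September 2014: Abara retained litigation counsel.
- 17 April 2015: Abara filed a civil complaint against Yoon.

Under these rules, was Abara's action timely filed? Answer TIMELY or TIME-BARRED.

TIME-BARRED

Under the discovery rule, the claim accrued on 10 November 2013, when Abara discovered the injury — not on the 27 January 2013 date of the underlying act.
1 year from 10 November 2013 is 10 November 2014.
Because the automatic bankruptcy stay ran from 23 April 2014 to 22 September 2014, the deadline is extended by 152 days to 11 April 2015.
The other events in the timeline have no effect on the limitation period under the stated rules.
Abara filed on 17 April 2015, after the 11 April 2015 deadline, so the action is time-barred.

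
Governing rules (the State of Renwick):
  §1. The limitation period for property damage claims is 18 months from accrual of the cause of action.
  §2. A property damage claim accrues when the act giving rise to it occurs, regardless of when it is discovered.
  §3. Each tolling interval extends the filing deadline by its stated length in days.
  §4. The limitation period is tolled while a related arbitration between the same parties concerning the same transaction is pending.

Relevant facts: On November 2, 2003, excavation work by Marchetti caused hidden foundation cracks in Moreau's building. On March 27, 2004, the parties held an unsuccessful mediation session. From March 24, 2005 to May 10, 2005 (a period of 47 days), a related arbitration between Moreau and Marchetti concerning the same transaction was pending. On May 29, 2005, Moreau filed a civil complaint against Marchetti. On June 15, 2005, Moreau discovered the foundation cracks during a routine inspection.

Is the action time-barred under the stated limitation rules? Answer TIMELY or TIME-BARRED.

TIMELY

Accrual is governed by the date of the act, so the period began to run on November 2, 2003; the later discovery on June 15, 2005 is irrelevant under the stated rule.
The untolled deadline — 18 months after November 2, 2003 — is May 2, 2005.
The period was tolled for 47 days by the pending related arbitration (March 24, 2005 to May 10, 2005), pushing the deadline to June 18, 2005.
None of the other events listed affects the running of the period under the stated rules.
The May 29, 2005 filing precedes the June 18, 2005 deadline; the claim is timely.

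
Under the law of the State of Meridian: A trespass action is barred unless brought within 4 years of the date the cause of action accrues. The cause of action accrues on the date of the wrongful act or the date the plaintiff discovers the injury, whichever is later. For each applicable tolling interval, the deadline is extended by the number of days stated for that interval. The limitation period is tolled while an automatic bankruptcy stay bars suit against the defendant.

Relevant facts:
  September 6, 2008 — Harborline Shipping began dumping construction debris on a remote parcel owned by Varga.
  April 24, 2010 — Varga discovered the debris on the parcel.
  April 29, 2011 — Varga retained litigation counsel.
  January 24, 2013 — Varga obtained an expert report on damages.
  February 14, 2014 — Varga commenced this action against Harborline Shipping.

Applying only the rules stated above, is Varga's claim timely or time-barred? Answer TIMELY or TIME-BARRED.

TIMELY

Taking the later of the act (September 6, 2008) and discovery (April 24, 2010), the claim accrued on April 24, 2010.
Adding the 4 years base period to April 24, 2010 gives a deadline of April 24, 2014, before any tolling.
Nothing else in the chronology tolls or restarts the period.
Varga filed on February 14, 2014, before the April 24, 2014 deadline, so the action is timely.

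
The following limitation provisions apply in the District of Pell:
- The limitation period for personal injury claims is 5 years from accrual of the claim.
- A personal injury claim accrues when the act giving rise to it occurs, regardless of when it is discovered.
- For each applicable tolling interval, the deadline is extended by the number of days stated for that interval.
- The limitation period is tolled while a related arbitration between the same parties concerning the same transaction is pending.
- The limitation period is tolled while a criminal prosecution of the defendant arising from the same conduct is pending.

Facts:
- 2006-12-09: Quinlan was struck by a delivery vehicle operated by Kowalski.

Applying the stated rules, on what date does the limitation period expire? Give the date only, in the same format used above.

2011-12-09

The claim accrued on 2006-12-09, the date of the act.
5 years from 2006-12-09 is 2011-12-09.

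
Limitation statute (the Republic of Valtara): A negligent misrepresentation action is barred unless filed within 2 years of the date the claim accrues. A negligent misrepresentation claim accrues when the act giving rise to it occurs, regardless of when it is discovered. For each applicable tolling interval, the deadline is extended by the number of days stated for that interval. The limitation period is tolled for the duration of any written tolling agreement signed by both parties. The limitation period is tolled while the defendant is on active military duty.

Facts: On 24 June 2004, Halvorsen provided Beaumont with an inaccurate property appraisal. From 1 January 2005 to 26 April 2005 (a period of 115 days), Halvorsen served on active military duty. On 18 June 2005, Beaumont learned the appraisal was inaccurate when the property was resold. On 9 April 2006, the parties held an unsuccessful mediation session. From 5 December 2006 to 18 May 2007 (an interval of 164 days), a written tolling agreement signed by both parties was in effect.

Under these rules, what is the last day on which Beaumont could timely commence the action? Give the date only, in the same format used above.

17 October 2006

The claim accrued on 24 June 2004, when the wrongful act occurred; under the stated occurrence rule the 18 June 2005 discovery does not delay accrual.
The untolled deadline — 2 years after 24 June 2004 — is 24 June 2006.
The period was tolled for 115 days by the defendant's active military service (1 January 2005 to 26 April 2005), pushing the deadline to 17 October 2006.
The written tolling agreement starting 5 December 2006 came too late — the period had run on 17 October 2006 — and so does not extend the deadline.
The other events in the timeline have no effect on the limitation period under the stated rules.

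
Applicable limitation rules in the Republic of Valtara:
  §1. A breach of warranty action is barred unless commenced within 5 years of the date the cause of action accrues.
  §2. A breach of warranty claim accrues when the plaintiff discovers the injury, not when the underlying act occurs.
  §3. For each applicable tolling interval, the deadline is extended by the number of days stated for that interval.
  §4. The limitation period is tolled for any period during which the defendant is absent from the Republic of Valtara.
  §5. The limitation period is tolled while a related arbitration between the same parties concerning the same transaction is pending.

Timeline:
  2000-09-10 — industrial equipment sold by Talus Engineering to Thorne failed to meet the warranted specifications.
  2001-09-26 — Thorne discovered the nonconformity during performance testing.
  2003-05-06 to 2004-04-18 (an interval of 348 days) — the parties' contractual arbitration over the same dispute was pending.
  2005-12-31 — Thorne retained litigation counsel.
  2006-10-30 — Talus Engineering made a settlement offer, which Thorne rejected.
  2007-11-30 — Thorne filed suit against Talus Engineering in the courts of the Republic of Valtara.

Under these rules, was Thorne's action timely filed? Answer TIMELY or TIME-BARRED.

The claim did not accrue until Thorne discovered the injury on 2001-09-26; the 2000-09-10 act date does not start the clock under the stated rule.
5 years from 2001-09-26 is 2006-09-26.
The period was tolled for 348 days by the pending related arbitration (2003-05-06 to 2004-04-18), pushing the deadline to 2007-09-09.
Nothing else in the chronology tolls or restarts the period.
Filing on 2007-11-30 missed the 2007-09-09 deadline — the action is time-barred.

TIME-BARRED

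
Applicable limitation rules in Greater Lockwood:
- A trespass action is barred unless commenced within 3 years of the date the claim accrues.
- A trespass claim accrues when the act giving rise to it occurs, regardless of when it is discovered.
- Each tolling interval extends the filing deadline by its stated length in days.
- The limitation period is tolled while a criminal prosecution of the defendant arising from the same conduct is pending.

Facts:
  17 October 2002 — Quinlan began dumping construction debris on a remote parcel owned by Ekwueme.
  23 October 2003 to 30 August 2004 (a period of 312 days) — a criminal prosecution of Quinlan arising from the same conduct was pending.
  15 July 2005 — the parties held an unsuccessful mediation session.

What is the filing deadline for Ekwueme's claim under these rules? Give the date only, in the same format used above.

The limitation period began to run on 17 October 2002.
Adding the 3 years base period to 17 October 2002 gives a deadline of 17 October 2005, before any tolling.
Because the pending criminal prosecution ran from 23 October 2003 to 30 August 2004, the deadline is extended by 312 days to 25 August 2006.
The other events in the timeline have no effect on the limitation period under the stated rules.

25 August 2006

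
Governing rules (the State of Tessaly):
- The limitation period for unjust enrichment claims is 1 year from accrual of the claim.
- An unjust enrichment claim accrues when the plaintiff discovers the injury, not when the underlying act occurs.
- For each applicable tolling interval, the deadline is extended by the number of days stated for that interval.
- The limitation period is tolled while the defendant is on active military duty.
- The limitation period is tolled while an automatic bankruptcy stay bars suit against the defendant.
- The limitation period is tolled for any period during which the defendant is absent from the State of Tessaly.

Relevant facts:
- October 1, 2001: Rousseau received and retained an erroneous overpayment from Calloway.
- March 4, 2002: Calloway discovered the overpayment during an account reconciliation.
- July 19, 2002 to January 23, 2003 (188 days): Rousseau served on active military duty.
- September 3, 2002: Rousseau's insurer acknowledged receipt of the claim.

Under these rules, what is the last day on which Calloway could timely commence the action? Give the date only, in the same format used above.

Under the discovery rule, the claim accrued on March 4, 2002, when Calloway discovered the injury — not on the October 1, 2001 date of the underlying act.
1 year from March 4, 2002 is March 4, 2003.
The defendant's active military service from July 19, 2002 to January 23, 2003 tolled the period for 188 days, extending the deadline to September 8, 2003.
The other events in the timeline have no effect on the limitation period under the stated rules.

September 8, 2003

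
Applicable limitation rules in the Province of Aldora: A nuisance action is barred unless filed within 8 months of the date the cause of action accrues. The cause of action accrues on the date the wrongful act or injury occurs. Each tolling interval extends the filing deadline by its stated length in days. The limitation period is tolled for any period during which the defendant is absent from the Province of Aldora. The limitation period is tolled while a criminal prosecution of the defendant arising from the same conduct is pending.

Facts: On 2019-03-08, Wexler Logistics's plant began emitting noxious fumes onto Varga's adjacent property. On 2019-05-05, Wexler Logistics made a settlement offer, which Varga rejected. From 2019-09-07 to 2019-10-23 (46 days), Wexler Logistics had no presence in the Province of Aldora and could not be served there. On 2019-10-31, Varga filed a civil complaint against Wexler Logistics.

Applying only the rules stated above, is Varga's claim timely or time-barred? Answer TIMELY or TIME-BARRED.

The limitation period began to run on 2019-03-08.
The untolled deadline — 8 months after 2019-03-08 — is 2019-11-08.
The period was tolled for 46 days by the defendant's absence from the jurisdiction (2019-09-07 to 2019-10-23), pushing the deadline to 2019-12-24.
The other events in the timeline have no effect on the limitation period under the stated rules.
Varga filed on 2019-10-31, before the 2019-12-24 deadline, so the action is timely.

TIMELY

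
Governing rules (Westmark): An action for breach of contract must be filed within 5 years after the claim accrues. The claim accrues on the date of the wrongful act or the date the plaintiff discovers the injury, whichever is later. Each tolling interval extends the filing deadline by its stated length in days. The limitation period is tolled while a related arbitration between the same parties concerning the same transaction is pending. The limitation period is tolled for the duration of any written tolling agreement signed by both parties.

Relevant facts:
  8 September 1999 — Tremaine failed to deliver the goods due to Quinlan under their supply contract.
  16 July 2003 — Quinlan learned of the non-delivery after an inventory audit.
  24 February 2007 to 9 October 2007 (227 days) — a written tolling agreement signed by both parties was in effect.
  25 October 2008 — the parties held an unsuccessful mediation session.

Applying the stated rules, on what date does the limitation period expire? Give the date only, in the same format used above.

The claim accrued on 16 July 2003 — the later of the 8 September 1999 act and the 16 July 2003 discovery.
The untolled deadline — 5 years after 16 July 2003 — is 16 July 2008.
The written tolling agreement from 24 February 2007 to 9 October 2007 tolled the period for 227 days, extending the deadline to 28 February 2009.
Nothing else in the chronology tolls or restarts the period.

28 February 2009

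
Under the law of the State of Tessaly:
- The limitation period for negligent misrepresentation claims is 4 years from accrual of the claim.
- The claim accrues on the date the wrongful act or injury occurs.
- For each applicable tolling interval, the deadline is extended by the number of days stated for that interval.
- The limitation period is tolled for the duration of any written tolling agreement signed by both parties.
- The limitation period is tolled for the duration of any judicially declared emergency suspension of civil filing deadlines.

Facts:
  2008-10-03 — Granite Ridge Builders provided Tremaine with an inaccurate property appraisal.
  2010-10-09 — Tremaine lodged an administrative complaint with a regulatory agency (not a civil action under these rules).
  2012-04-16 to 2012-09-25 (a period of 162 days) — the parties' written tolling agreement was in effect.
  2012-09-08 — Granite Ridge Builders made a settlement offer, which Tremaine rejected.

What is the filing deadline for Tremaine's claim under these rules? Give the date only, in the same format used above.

The claim accrued on 2008-10-03, when the wrongful act occurred.
The untolled deadline — 4 years after 2008-10-03 — is 2012-10-03.
Because the written tolling agreement ran from 2012-04-16 to 2012-09-25, the deadline is extended by 162 days to 2013-03-14.
The other events in the timeline have no effect on the limitation period under the stated rules.

2013-03-14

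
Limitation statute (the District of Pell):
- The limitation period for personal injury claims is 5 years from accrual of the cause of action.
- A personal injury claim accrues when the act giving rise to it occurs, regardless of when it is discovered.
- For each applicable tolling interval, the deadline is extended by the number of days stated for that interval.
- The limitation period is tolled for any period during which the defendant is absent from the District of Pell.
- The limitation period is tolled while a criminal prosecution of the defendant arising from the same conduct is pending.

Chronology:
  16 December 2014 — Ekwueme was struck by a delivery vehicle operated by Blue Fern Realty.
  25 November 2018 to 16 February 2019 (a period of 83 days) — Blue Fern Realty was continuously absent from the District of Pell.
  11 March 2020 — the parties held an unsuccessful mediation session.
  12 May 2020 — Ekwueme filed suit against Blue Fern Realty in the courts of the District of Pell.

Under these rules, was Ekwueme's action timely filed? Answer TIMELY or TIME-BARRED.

The limitation period began to run on 16 December 2014.
Adding the 5 years base period to 16 December 2014 gives a deadline of 16 December 2019, before any tolling.
Because the defendant's absence from the jurisdiction ran from 25 November 2018 to 16 February 2019, the deadline is extended by 83 days to 8 March 2020.
The other events in the timeline have no effect on the limitation period under the stated rules.
Filing on 12 May 2020 missed the 8 March 2020 deadline — the action is time-barred.

TIME-BARRED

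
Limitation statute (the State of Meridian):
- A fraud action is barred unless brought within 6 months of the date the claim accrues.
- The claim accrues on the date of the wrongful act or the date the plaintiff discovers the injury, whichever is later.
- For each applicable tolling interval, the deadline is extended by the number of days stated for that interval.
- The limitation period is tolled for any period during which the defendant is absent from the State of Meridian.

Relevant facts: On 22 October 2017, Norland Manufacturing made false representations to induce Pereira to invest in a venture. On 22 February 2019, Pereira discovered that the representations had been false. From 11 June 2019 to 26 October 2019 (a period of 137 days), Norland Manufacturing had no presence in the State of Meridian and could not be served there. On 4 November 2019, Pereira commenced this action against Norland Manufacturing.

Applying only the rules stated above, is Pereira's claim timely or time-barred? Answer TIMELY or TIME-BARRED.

TIMELY

Because discovery on 22 February 2019 post-dates the 22 October 2017 act, accrual under the later-of rule falls on 22 February 2019.
Adding the 6 months base period to 22 February 2019 gives a deadline of 22 August 2019, before any tolling.
The period was tolled for 137 days by the defendant's absence from the jurisdiction (11 June 2019 to 26 October 2019), pushing the deadline to 6 January 2020.
Filing on 4 November 2019 beat the 6 January 2020 deadline — the action is timely.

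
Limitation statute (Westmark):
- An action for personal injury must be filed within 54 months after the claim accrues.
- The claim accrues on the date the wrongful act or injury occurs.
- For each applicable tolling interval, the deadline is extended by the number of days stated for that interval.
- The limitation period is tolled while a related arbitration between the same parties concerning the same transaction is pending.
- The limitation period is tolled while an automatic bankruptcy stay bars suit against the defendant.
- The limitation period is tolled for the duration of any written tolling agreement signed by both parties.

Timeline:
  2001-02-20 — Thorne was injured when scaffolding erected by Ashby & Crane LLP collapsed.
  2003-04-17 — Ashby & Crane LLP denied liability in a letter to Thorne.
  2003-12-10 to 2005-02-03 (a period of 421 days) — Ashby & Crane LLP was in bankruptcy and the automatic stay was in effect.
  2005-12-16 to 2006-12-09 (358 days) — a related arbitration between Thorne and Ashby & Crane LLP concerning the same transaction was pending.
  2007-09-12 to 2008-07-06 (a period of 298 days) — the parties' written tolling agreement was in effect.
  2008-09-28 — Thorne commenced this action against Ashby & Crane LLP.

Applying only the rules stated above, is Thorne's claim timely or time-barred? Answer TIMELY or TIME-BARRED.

TIME-BARRED

The limitation period began to run on 2001-02-20.
Adding the 54 months base period to 2001-02-20 gives a deadline of 2005-08-20, before any tolling.
The period was tolled for 421 days by the automatic bankruptcy stay (2003-12-10 to 2005-02-03), pushing the deadline to 2006-10-15.
The period was tolled for 358 days by the pending related arbitration (2005-12-16 to 2006-12-09), pushing the deadline to 2007-10-08.
The written tolling agreement from 2007-09-12 to 2008-07-06 tolled the period for 298 days, extending the deadline to 2008-08-01.
Nothing else in the chronology tolls or restarts the period.
Filing on 2008-09-28 missed the 2008-08-01 deadline — the action is time-barred.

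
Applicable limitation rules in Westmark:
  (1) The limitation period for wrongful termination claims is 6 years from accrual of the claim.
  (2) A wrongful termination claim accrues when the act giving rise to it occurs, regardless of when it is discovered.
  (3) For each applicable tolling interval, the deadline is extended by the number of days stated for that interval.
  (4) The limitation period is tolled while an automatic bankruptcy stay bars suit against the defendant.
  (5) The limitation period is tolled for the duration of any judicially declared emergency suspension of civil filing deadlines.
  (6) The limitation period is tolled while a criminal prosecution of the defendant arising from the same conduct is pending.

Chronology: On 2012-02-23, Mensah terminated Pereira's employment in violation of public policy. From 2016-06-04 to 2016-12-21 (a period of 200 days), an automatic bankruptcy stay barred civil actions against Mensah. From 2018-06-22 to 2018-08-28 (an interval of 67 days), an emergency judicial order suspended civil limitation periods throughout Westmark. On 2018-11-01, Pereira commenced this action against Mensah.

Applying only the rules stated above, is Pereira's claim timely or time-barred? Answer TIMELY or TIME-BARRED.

TIMELY

The claim accrued on 2012-02-23, the date of the act.
6 years from 2012-02-23 is 2018-02-23.
The period was tolled for 200 days by the automatic bankruptcy stay (2016-06-04 to 2016-12-21), pushing the deadline to 2018-09-11.
The period was tolled for 67 days by the emergency suspension of filing deadlines (2018-06-22 to 2018-08-28), pushing the deadline to 2018-11-17.
Filing on 2018-11-01 beat the 2018-11-17 deadline — the action is timely.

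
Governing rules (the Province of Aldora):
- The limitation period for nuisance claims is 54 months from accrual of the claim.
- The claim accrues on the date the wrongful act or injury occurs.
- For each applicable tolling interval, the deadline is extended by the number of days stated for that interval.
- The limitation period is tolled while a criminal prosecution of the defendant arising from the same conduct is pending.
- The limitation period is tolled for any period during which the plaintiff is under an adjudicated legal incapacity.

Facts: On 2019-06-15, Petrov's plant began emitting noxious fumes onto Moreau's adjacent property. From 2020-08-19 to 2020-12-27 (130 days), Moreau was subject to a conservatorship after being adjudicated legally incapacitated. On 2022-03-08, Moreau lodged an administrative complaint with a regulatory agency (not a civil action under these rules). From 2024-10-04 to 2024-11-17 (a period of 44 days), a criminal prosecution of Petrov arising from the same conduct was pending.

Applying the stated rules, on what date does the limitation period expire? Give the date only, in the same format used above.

2024-04-23

The claim accrued on 2019-06-15, the date of the act.
54 months from 2019-06-15 is 2023-12-15.
The period was tolled for 130 days by the plaintiff's legal incapacity (2020-08-19 to 2020-12-27), pushing the deadline to 2024-04-23.
The pending criminal prosecution starting 2024-10-04 came too late — the period had run on 2024-04-23 — and so does not extend the deadline.
None of the other events listed affects the running of the period under the stated rules.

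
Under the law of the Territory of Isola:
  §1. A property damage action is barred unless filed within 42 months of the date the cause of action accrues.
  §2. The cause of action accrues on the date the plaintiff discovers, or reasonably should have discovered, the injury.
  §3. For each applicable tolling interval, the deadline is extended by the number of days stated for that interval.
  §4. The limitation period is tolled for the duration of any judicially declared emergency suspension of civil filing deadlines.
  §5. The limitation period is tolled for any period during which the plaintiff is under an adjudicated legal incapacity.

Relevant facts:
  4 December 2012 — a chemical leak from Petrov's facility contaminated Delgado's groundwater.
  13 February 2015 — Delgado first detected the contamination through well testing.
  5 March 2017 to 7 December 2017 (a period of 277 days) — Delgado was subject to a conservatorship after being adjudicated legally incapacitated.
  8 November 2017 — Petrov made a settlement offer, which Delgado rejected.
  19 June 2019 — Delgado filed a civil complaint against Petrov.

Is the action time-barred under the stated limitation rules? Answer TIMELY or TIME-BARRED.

TIME-BARRED

The claim did not accrue until Delgado discovered the injury on 13 February 2015; the 4 December 2012 act date does not start the clock under the stated rule.
Adding the 42 months base period to 13 February 2015 gives a deadline of 13 August 2018, before any tolling.
Because the plaintiff's legal incapacity ran from 5 March 2017 to 7 December 2017, the deadline is extended by 277 days to 17 May 2019.
The other events in the timeline have no effect on the limitation period under the stated rules.
The 19 June 2019 filing falls after the 17 May 2019 deadline; the claim is time-barred.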